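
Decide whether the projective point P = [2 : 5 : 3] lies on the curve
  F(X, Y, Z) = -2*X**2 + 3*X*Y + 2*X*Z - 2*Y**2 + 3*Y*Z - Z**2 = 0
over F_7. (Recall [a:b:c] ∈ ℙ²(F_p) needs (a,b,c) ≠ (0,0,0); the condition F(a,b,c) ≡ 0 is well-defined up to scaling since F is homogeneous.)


F(2,5,3) ≡ 6 (mod 7); P is NOT on the curve.

Evaluate F(2, 5, 3) term-by-term (mod 7).
  -2*X**2 ↦ -2·4·1·1 = -8
  3*X*Y ↦ 3·2·5·1 = 30
  2*X*Z ↦ 2·2·1·3 = 12
  -2*Y**2 ↦ -2·1·25·1 = -50
  3*Y*Z ↦ 3·1·5·3 = 45
  -Z**2 ↦ -1·1·1·9 = -9
Sum: F(2, 5, 3) = (-8) + (30) + (12) + (-50) + (45) + (-9) = 20.
Reducing mod 7: 20 ≡ 6 (mod 7).
Since F(a, b, c) ≡ 6 ≠ 0 (mod 7), P does NOT lie on the curve.


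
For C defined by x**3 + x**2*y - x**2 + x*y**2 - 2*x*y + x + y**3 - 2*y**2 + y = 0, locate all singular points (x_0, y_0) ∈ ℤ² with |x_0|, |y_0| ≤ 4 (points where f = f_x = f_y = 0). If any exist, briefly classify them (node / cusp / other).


Singular points: {(0, 1)}; classification: cusp.

Compute partial derivatives:
  f_x = 3*x**2 + 2*x*y - 2*x + y**2 - 2*y + 1.
  f_y = x**2 + 2*x*y - 2*x + 3*y**2 - 4*y + 1.
Scan x_0 ∈ {−4, ..., 4}. For each x_0, f_y(x_0, y) is a polynomial in y; find its integer roots y ∈ {−4, ..., 4}, then test f_x and f at those candidates.
  x = -4: f_y(-4, y) = 3*y**2 - 12*y + 25; no integer root y with |y| ≤ 4.
  x = -3: f_y(-3, y) = 3*y**2 - 10*y + 16; no integer root y with |y| ≤ 4.
  x = -2: f_y(-2, y) = 3*y**2 - 8*y + 9; no integer root y with |y| ≤ 4.
  x = -1: f_y(-1, y) = 3*y**2 - 6*y + 4; no integer root y with |y| ≤ 4.
  x = 0: f_y(0, y) = 3*y**2 - 4*y + 1; vanishes at y ∈ {1}. (0, 1): f_x = 0, f = 0 — SINGULAR.
  x = 1: f_y(1, y) = 3*y**2 - 2*y; vanishes at y ∈ {0}. (1, 0): f_x = 2 ≠ 0.
  x = 2: f_y(2, y) = 3*y**2 + 1; no integer root y with |y| ≤ 4.
  x = 3: f_y(3, y) = 3*y**2 + 2*y + 4; no integer root y with |y| ≤ 4.
  x = 4: f_y(4, y) = 3*y**2 + 4*y + 9; no integer root y with |y| ≤ 4.
Only singular point on the grid: (0, 1).
Classify: substitute x = 0 + u, y = 1 + v and expand: f = u**3 + u**2*v + u*v**2 + v**3 + v**2.
No constant or linear terms (consistent with a singular point). Quadratic part: v**2. Cubic part: u**3 + u**2*v + u*v**2 + v**3.
The quadratic part v**2 is a perfect square, so there is a single (double) tangent line v = 0, i.e. y = 1. Restricting the cubic part to that line (v = 0) leaves u**3 ≠ 0, so f is not divisible by v and the branch is v² ≈ -u**3 to lowest order — this is a cusp.
Classification: cusp.


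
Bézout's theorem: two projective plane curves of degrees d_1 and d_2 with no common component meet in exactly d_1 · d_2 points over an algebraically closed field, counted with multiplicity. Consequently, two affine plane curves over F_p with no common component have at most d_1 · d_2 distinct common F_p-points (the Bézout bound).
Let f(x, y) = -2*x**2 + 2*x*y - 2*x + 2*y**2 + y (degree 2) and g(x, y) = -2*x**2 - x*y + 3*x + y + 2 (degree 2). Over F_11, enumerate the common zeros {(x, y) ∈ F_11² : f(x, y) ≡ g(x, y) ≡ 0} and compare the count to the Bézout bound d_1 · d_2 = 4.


Common zeros: {(4, 5)}; count = 1; Bézout bound = 4.

deg(f) = 2, deg(g) = 2, so Bézout bound = 4.
Scan x ∈ F_11. For each x, list the y ∈ F_11 with f(x, y) ≡ 0 and those with g(x, y) ≡ 0 (mod 11); the common zeros in that column are the intersection.
  x = 0: f ≡ 0 at y ∈ {0, 5}; g ≡ 0 at y ∈ {9}; common: ∅.
  x = 1: f ≡ 0 at y ∈ ∅; g ≡ 0 at y ∈ ∅; common: ∅.
  x = 2: f ≡ 0 at y ∈ {7}; g ≡ 0 at y ∈ {0}; common: ∅.
  x = 3: f ≡ 0 at y ∈ ∅; g ≡ 0 at y ∈ {2}; common: ∅.
  x = 4: f ≡ 0 at y ∈ {5, 7}; g ≡ 0 at y ∈ {5}; common: {5}.
  x = 5: f ≡ 0 at y ∈ ∅; g ≡ 0 at y ∈ {0}; common: ∅.
  x = 6: f ≡ 0 at y ∈ {4, 6}; g ≡ 0 at y ∈ {5}; common: ∅.
  x = 7: f ≡ 0 at y ∈ ∅; g ≡ 0 at y ∈ {4}; common: ∅.
  x = 8: f ≡ 0 at y ∈ {4}; g ≡ 0 at y ∈ {9}; common: ∅.
  x = 9: f ≡ 0 at y ∈ ∅; g ≡ 0 at y ∈ {4}; common: ∅.
  x = 10: f ≡ 0 at y ∈ {0, 6}; g ≡ 0 at y ∈ {7}; common: ∅.
Collecting: common zeros = {(4, 5)}, so the count is 1.
Comparison with the Bézout bound: 1 ≤ 4 = deg(f)·deg(g), as expected for curves with no common component (the affine F_11-count falls short of the bound because intersections may lie at infinity, over extension fields, or carry multiplicity).


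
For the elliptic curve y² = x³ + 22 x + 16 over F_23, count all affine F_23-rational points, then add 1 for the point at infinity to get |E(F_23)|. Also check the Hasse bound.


Affine points = {(0, 4), (0, 19), (1, 4), (1, 19), (9, 0), (11, 5), (11, 18), (14, 3), (14, 20), (15, 8), (15, 15), (16, 5), (16, 18), (17, 6), (17, 17), (19, 5), (19, 18), (22, 4), (22, 19)}; affine count = 19; |E(F_23)| = 20.

Discriminant check: Δ ∝ 4a³ + 27b² = 4·22³ + 27·16² = 4·10648 + 27·256 ≡ 8 (mod 23). Nonzero ⇒ E is nonsingular.
For each x ∈ F_23, compute rhs = x³ + 22·x + 16 mod 23, then count y ∈ F_23 with y² ≡ rhs.
  x = 0: rhs = 16, matching y values: 4, 19 (2 points).
  x = 1: rhs = 16, matching y values: 4, 19 (2 points).
  x = 2: rhs = 22, matching y values: none (0 points).
  x = 3: rhs = 17, matching y values: none (0 points).
  x = 4: rhs = 7, matching y values: none (0 points).
  x = 5: rhs = 21, matching y values: none (0 points).
  x = 6: rhs = 19, matching y values: none (0 points).
  x = 7: rhs = 7, matching y values: none (0 points).
  x = 8: rhs = 14, matching y values: none (0 points).
  x = 9: rhs = 0, matching y values: 0 (1 points).
  x = 10: rhs = 17, matching y values: none (0 points).
  x = 11: rhs = 2, matching y values: 5, 18 (2 points).
  x = 12: rhs = 7, matching y values: none (0 points).
  x = 13: rhs = 15, matching y values: none (0 points).
  x = 14: rhs = 9, matching y values: 3, 20 (2 points).
  x = 15: rhs = 18, matching y values: 8, 15 (2 points).
  x = 16: rhs = 2, matching y values: 5, 18 (2 points).
  x = 17: rhs = 13, matching y values: 6, 17 (2 points).
  x = 18: rhs = 11, matching y values: none (0 points).
  x = 19: rhs = 2, matching y values: 5, 18 (2 points).
  x = 20: rhs = 15, matching y values: none (0 points).
  x = 21: rhs = 10, matching y values: none (0 points).
  x = 22: rhs = 16, matching y values: 4, 19 (2 points).
Total affine count: 19.
Full point count |E(F_23)| = 19 + 1 = 20.
Hasse bound: |20 − (23+1)| = |-4| = 4 ≤ 2√23 ≈ 9.5917 ✓.


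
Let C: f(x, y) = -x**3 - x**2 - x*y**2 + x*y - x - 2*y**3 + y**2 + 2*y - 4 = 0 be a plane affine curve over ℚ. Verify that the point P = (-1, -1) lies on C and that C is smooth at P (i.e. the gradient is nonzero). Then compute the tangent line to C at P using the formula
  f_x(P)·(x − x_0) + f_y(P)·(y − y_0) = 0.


Tangent line at P: -4*x - 9*y - 13 = 0.

Step 1: f(-1, -1) = 0, so P lies on C.
Step 2: partial derivatives
  f_x(x, y) = -3*x**2 - 2*x - y**2 + y - 1, f_y(x, y) = -2*x*y + x - 6*y**2 + 2*y + 2.
  f_x(P) = -4, f_y(P) = -9 (gradient nonzero, so P is smooth).
Step 3: tangent line at P: -4·(x − -1) + -9·(y − -1) = 0.
Expanding: -4*x - 9*y - 13 = 0.


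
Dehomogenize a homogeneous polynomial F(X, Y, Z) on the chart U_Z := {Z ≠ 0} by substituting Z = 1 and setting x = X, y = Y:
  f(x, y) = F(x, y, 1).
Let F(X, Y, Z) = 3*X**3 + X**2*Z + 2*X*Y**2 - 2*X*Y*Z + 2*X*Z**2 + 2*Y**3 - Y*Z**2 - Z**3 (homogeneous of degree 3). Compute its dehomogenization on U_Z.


f(x, y) = 3*x**3 + x**2 + 2*x*y**2 - 2*x*y + 2*x + 2*y**3 - y - 1

On U_Z we set Z = 1. Each monomial c·X^i·Y^j·Z^k in F becomes c·x^i·y^j·1^k = c·x^i·y^j.
Substituting Z = 1: F(X, Y, 1) = 3*x**3 + x**2 + 2*x*y**2 - 2*x*y + 2*x + 2*y**3 - y - 1.
Note: deg(f) ≤ deg(F) = 3; strict inequality happens when F is divisible by Z (lost terms).


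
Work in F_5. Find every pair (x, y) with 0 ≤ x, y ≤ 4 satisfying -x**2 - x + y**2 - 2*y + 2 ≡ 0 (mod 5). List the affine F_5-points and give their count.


Affine F_5-points: {(0, 3), (0, 4), (1, 0), (1, 2), (2, 1), (3, 0), (3, 2), (4, 3), (4, 4)}; count = 9.

For each of the 25 pairs (x, y) ∈ F_5², evaluate f(x, y) mod 5. Record the zeros.
  x = 0: [0↦2, 1↦1, 2↦2, 3↦0, 4↦0]  zeros at y ∈ {3, 4}
  x = 1: [0↦0, 1↦4, 2↦0, 3↦3, 4↦3]  zeros at y ∈ {0, 2}
  x = 2: [0↦1, 1↦0, 2↦1, 3↦4, 4↦4]  zeros at y ∈ {1}
  x = 3: [0↦0, 1↦4, 2↦0, 3↦3, 4↦3]  zeros at y ∈ {0, 2}
  x = 4: [0↦2, 1↦1, 2↦2, 3↦0, 4↦0]  zeros at y ∈ {3, 4}
Collecting zeros: affine points = {(0, 3), (0, 4), (1, 0), (1, 2), (2, 1), (3, 0), (3, 2), (4, 3), (4, 4)}.
Total count |C(F_5)_aff| = 9.


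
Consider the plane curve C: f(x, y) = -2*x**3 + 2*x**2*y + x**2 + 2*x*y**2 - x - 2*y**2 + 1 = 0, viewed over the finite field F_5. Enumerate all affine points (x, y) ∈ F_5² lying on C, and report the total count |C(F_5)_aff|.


Affine F_5-points: {(1, 3), (3, 1), (3, 2), (4, 0), (4, 3)}; count = 5.

For each of the 25 pairs (x, y) ∈ F_5², evaluate f(x, y) mod 5. Record the zeros.
  x = 0: [0↦1, 1↦4, 2↦3, 3↦3, 4↦4]  zeros at y ∈ ∅
  x = 1: [0↦4, 1↦1, 2↦3, 3↦0, 4↦2]  zeros at y ∈ {3}
  x = 2: [0↦2, 1↦2, 2↦1, 3↦4, 4↦1]  zeros at y ∈ ∅
  x = 3: [0↦3, 1↦0, 2↦0, 3↦3, 4↦4]  zeros at y ∈ {1, 2}
  x = 4: [0↦0, 1↦3, 2↦3, 3↦0, 4↦4]  zeros at y ∈ {0, 3}
Collecting zeros: affine points = {(1, 3), (3, 1), (3, 2), (4, 0), (4, 3)}.
Total count |C(F_5)_aff| = 5.


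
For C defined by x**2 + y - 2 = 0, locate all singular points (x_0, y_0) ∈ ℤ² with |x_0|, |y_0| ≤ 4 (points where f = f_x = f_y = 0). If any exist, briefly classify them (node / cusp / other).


No singular points in the scanned grid; C is smooth there.

Compute partial derivatives:
  f_x = 2*x.
  f_y = 1.
f_y = 1 is a nonzero constant, so f_y never vanishes: no point (x, y) can satisfy f = f_x = f_y = 0. In particular no (x, y) ∈ {−4, ..., 4}² is singular; the curve is smooth.


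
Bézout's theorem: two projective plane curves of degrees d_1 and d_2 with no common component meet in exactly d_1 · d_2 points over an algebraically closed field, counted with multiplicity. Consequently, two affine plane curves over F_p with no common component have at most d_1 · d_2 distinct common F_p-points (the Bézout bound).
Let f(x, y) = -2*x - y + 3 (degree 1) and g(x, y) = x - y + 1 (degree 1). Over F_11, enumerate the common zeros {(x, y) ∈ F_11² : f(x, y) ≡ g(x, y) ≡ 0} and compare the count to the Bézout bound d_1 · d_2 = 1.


Common zeros: {(8, 9)}; count = 1; Bézout bound = 1.

deg(f) = 1, deg(g) = 1, so Bézout bound = 1.
Scan x ∈ F_11. For each x, list the y ∈ F_11 with f(x, y) ≡ 0 and those with g(x, y) ≡ 0 (mod 11); the common zeros in that column are the intersection.
  x = 0: f ≡ 0 at y ∈ {3}; g ≡ 0 at y ∈ {1}; common: ∅.
  x = 1: f ≡ 0 at y ∈ {1}; g ≡ 0 at y ∈ {2}; common: ∅.
  x = 2: f ≡ 0 at y ∈ {10}; g ≡ 0 at y ∈ {3}; common: ∅.
  x = 3: f ≡ 0 at y ∈ {8}; g ≡ 0 at y ∈ {4}; common: ∅.
  x = 4: f ≡ 0 at y ∈ {6}; g ≡ 0 at y ∈ {5}; common: ∅.
  x = 5: f ≡ 0 at y ∈ {4}; g ≡ 0 at y ∈ {6}; common: ∅.
  x = 6: f ≡ 0 at y ∈ {2}; g ≡ 0 at y ∈ {7}; common: ∅.
  x = 7: f ≡ 0 at y ∈ {0}; g ≡ 0 at y ∈ {8}; common: ∅.
  x = 8: f ≡ 0 at y ∈ {9}; g ≡ 0 at y ∈ {9}; common: {9}.
  x = 9: f ≡ 0 at y ∈ {7}; g ≡ 0 at y ∈ {10}; common: ∅.
  x = 10: f ≡ 0 at y ∈ {5}; g ≡ 0 at y ∈ {0}; common: ∅.
Collecting: common zeros = {(8, 9)}, so the count is 1.
Comparison with the Bézout bound: 1 ≤ 1 = deg(f)·deg(g), as expected for curves with no common component (the bound is attained).


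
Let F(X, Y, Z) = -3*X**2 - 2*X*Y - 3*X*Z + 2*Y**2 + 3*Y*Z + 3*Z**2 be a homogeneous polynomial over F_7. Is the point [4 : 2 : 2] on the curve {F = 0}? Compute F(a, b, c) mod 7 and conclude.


F(4,2,2) ≡ 0 (mod 7); P is on the curve.

Evaluate F(4, 2, 2) term-by-term (mod 7).
  -3*X**2 ↦ -3·16·1·1 = -48
  -2*X*Y ↦ -2·4·2·1 = -16
  -3*X*Z ↦ -3·4·1·2 = -24
  2*Y**2 ↦ 2·1·4·1 = 8
  3*Y*Z ↦ 3·1·2·2 = 12
  3*Z**2 ↦ 3·1·1·4 = 12
Sum: F(4, 2, 2) = (-48) + (-16) + (-24) + (8) + (12) + (12) = -56.
Reducing mod 7: -56 ≡ 0 (mod 7).
Since F(a, b, c) ≡ 0 (mod 7), P lies on the curve.


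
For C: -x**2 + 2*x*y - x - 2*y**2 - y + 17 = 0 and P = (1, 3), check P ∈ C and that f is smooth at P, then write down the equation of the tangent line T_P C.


Tangent line at P: 3*x - 11*y + 30 = 0.

Step 1: f(1, 3) = 0, so P lies on C.
Step 2: partial derivatives
  f_x(x, y) = -2*x + 2*y - 1, f_y(x, y) = 2*x - 4*y - 1.
  f_x(P) = 3, f_y(P) = -11 (gradient nonzero, so P is smooth).
Step 3: tangent line at P: 3·(x − 1) + -11·(y − 3) = 0.
Expanding: 3*x - 11*y + 30 = 0.


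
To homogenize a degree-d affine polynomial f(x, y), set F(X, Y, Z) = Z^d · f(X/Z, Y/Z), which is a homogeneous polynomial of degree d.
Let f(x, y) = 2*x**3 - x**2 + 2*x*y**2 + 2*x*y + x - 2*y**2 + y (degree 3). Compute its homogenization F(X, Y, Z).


F(X, Y, Z) = 2*X**3 - X**2*Z + 2*X*Y**2 + 2*X*Y*Z + X*Z**2 - 2*Y**2*Z + Y*Z**2

deg(f) = 3.
Substitute x = X/Z, y = Y/Z into f, then multiply by Z^3.
  monomial 2·x^3·y^0 ↦ 2·X^3·Y^0·Z^0.
  monomial -1·x^2·y^0 ↦ -1·X^2·Y^0·Z^1.
  monomial 2·x^1·y^2 ↦ 2·X^1·Y^2·Z^0.
  monomial 2·x^1·y^1 ↦ 2·X^1·Y^1·Z^1.
  monomial 1·x^1·y^0 ↦ 1·X^1·Y^0·Z^2.
  monomial -2·x^0·y^2 ↦ -2·X^0·Y^2·Z^1.
  monomial 1·x^0·y^1 ↦ 1·X^0·Y^1·Z^2.
Collecting: F(X, Y, Z) = 2*X**3 - X**2*Z + 2*X*Y**2 + 2*X*Y*Z + X*Z**2 - 2*Y**2*Z + Y*Z**2.


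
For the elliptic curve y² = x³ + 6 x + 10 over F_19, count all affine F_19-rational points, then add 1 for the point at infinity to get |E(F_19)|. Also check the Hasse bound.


Affine points = {(1, 6), (1, 13), (2, 7), (2, 12), (3, 6), (3, 13), (8, 0), (10, 5), (10, 14), (11, 1), (11, 18), (12, 9), (12, 10), (13, 9), (13, 10), (14, 8), (14, 11), (15, 6), (15, 13), (17, 3), (17, 16)}; affine count = 21; |E(F_19)| = 22.

Discriminant check: Δ ∝ 4a³ + 27b² = 4·6³ + 27·10² = 4·216 + 27·100 ≡ 11 (mod 19). Nonzero ⇒ E is nonsingular.
For each x ∈ F_19, compute rhs = x³ + 6·x + 10 mod 19, then count y ∈ F_19 with y² ≡ rhs.
  x = 0: rhs = 10, matching y values: none (0 points).
  x = 1: rhs = 17, matching y values: 6, 13 (2 points).
  x = 2: rhs = 11, matching y values: 7, 12 (2 points).
  x = 3: rhs = 17, matching y values: 6, 13 (2 points).
  x = 4: rhs = 3, matching y values: none (0 points).
  x = 5: rhs = 13, matching y values: none (0 points).
  x = 6: rhs = 15, matching y values: none (0 points).
  x = 7: rhs = 15, matching y values: none (0 points).
  x = 8: rhs = 0, matching y values: 0 (1 points).
  x = 9: rhs = 14, matching y values: none (0 points).
  x = 10: rhs = 6, matching y values: 5, 14 (2 points).
  x = 11: rhs = 1, matching y values: 1, 18 (2 points).
  x = 12: rhs = 5, matching y values: 9, 10 (2 points).
  x = 13: rhs = 5, matching y values: 9, 10 (2 points).
  x = 14: rhs = 7, matching y values: 8, 11 (2 points).
  x = 15: rhs = 17, matching y values: 6, 13 (2 points).
  x = 16: rhs = 3, matching y values: none (0 points).
  x = 17: rhs = 9, matching y values: 3, 16 (2 points).
  x = 18: rhs = 3, matching y values: none (0 points).
Total affine count: 21.
Full point count |E(F_19)| = 21 + 1 = 22.
Hasse bound: |22 − (19+1)| = |2| = 2 ≤ 2√19 ≈ 8.7178 ✓.


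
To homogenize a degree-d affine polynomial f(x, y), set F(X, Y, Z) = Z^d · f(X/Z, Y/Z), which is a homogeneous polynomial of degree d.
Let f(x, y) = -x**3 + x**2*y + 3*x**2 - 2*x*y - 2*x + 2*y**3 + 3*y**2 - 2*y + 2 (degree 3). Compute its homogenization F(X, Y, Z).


F(X, Y, Z) = -X**3 + X**2*Y + 3*X**2*Z - 2*X*Y*Z - 2*X*Z**2 + 2*Y**3 + 3*Y**2*Z - 2*Y*Z**2 + 2*Z**3

deg(f) = 3.
Substitute x = X/Z, y = Y/Z into f, then multiply by Z^3.
  monomial -1·x^3·y^0 ↦ -1·X^3·Y^0·Z^0.
  monomial 1·x^2·y^1 ↦ 1·X^2·Y^1·Z^0.
  monomial 3·x^2·y^0 ↦ 3·X^2·Y^0·Z^1.
  monomial -2·x^1·y^1 ↦ -2·X^1·Y^1·Z^1.
  monomial -2·x^1·y^0 ↦ -2·X^1·Y^0·Z^2.
  monomial 2·x^0·y^3 ↦ 2·X^0·Y^3·Z^0.
  monomial 3·x^0·y^2 ↦ 3·X^0·Y^2·Z^1.
  monomial -2·x^0·y^1 ↦ -2·X^0·Y^1·Z^2.
  monomial 2·x^0·y^0 ↦ 2·X^0·Y^0·Z^3.
Collecting: F(X, Y, Z) = -X**3 + X**2*Y + 3*X**2*Z - 2*X*Y*Z - 2*X*Z**2 + 2*Y**3 + 3*Y**2*Z - 2*Y*Z**2 + 2*Z**3.


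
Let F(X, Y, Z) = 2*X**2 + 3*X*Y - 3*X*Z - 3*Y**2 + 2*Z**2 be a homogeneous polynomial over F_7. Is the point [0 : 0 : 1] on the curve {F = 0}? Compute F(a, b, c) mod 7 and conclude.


F(0,0,1) ≡ 2 (mod 7); P is NOT on the curve.

Evaluate F(0, 0, 1) term-by-term (mod 7).
  2*X**2 ↦ 2·0·1·1 = 0
  3*X*Y ↦ 3·0·0·1 = 0
  -3*X*Z ↦ -3·0·1·1 = 0
  -3*Y**2 ↦ -3·1·0·1 = 0
  2*Z**2 ↦ 2·1·1·1 = 2
Sum: F(0, 0, 1) = (0) + (0) + (0) + (0) + (2) = 2.
Reducing mod 7: 2 ≡ 2 (mod 7).
Since F(a, b, c) ≡ 2 ≠ 0 (mod 7), P does NOT lie on the curve.


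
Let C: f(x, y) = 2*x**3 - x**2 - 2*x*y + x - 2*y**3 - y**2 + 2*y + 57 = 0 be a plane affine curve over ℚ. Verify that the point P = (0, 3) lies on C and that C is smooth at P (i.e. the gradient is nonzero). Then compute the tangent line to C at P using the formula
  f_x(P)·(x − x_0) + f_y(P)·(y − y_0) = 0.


Tangent line at P: -5*x - 58*y + 174 = 0.

Step 1: f(0, 3) = 0, so P lies on C.
Step 2: partial derivatives
  f_x(x, y) = 6*x**2 - 2*x - 2*y + 1, f_y(x, y) = -2*x - 6*y**2 - 2*y + 2.
  f_x(P) = -5, f_y(P) = -58 (gradient nonzero, so P is smooth).
Step 3: tangent line at P: -5·(x − 0) + -58·(y − 3) = 0.
Expanding: -5*x - 58*y + 174 = 0.


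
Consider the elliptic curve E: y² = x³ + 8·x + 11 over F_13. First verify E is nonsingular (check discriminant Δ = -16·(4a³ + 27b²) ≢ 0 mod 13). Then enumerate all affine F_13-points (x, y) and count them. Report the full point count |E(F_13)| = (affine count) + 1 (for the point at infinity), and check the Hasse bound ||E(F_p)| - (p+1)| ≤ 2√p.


Affine points = {(2, 3), (2, 10), (3, 6), (3, 7), (4, 4), (4, 9), (10, 5), (10, 8), (11, 0)}; affine count = 9; |E(F_13)| = 10.

Discriminant check: Δ ∝ 4a³ + 27b² = 4·8³ + 27·11² = 4·512 + 27·121 ≡ 11 (mod 13). Nonzero ⇒ E is nonsingular.
For each x ∈ F_13, compute rhs = x³ + 8·x + 11 mod 13, then count y ∈ F_13 with y² ≡ rhs.
  x = 0: rhs = 11, matching y values: none (0 points).
  x = 1: rhs = 7, matching y values: none (0 points).
  x = 2: rhs = 9, matching y values: 3, 10 (2 points).
  x = 3: rhs = 10, matching y values: 6, 7 (2 points).
  x = 4: rhs = 3, matching y values: 4, 9 (2 points).
  x = 5: rhs = 7, matching y values: none (0 points).
  x = 6: rhs = 2, matching y values: none (0 points).
  x = 7: rhs = 7, matching y values: none (0 points).
  x = 8: rhs = 2, matching y values: none (0 points).
  x = 9: rhs = 6, matching y values: none (0 points).
  x = 10: rhs = 12, matching y values: 5, 8 (2 points).
  x = 11: rhs = 0, matching y values: 0 (1 points).
  x = 12: rhs = 2, matching y values: none (0 points).
Total affine count: 9.
Full point count |E(F_13)| = 9 + 1 = 10.
Hasse bound: |10 − (13+1)| = |-4| = 4 ≤ 2√13 ≈ 7.2111 ✓.


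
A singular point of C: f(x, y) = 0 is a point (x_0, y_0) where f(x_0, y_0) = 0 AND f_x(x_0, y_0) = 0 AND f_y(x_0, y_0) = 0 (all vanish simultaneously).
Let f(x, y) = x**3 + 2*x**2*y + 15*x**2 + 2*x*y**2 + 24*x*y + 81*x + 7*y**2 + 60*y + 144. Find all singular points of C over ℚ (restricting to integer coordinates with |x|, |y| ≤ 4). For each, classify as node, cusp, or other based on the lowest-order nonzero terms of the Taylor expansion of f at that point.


Singular points: {(-3, -3)}; classification: cusp.

Compute partial derivatives:
  f_x = 3*x**2 + 4*x*y + 30*x + 2*y**2 + 24*y + 81.
  f_y = 2*x**2 + 4*x*y + 24*x + 14*y + 60.
Scan x_0 ∈ {−4, ..., 4}. For each x_0, f_y(x_0, y) is a polynomial in y; find its integer roots y ∈ {−4, ..., 4}, then test f_x and f at those candidates.
  x = -4: f_y(-4, y) = -2*y - 4; vanishes at y ∈ {-2}. (-4, -2): f_x = 1 ≠ 0.
  x = -3: f_y(-3, y) = 2*y + 6; vanishes at y ∈ {-3}. (-3, -3): f_x = 0, f = 0 — SINGULAR.
  x = -2: f_y(-2, y) = 6*y + 20; no integer root y with |y| ≤ 4.
  x = -1: f_y(-1, y) = 10*y + 38; no integer root y with |y| ≤ 4.
  x = 0: f_y(0, y) = 14*y + 60; no integer root y with |y| ≤ 4.
  x = 1: f_y(1, y) = 18*y + 86; no integer root y with |y| ≤ 4.
  x = 2: f_y(2, y) = 22*y + 116; no integer root y with |y| ≤ 4.
  x = 3: f_y(3, y) = 26*y + 150; no integer root y with |y| ≤ 4.
  x = 4: f_y(4, y) = 30*y + 188; no integer root y with |y| ≤ 4.
Only singular point on the grid: (-3, -3).
Classify: substitute x = -3 + u, y = -3 + v and expand: f = u**3 + 2*u**2*v + 2*u*v**2 + v**2.
No constant or linear terms (consistent with a singular point). Quadratic part: v**2. Cubic part: u**3 + 2*u**2*v + 2*u*v**2.
The quadratic part v**2 is a perfect square, so there is a single (double) tangent line v = 0, i.e. y = -3. Restricting the cubic part to that line (v = 0) leaves u**3 ≠ 0, so f is not divisible by v and the branch is v² ≈ -u**3 to lowest order — this is a cusp.
Classification: cusp.


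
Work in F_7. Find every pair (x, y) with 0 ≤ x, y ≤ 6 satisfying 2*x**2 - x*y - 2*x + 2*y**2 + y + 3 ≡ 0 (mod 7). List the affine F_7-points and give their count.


Affine F_7-points: {(1, 3), (1, 4), (2, 0), (2, 4), (5, 3), (5, 6), (6, 0), (6, 6)}; count = 8.

For each of the 49 pairs (x, y) ∈ F_7², evaluate f(x, y) mod 7. Record the zeros.
  x = 0: [0↦3, 1↦6, 2↦6, 3↦3, 4↦4, 5↦2, 6↦4]  zeros at y ∈ ∅
  x = 1: [0↦3, 1↦5, 2↦4, 3↦0, 4↦0, 5↦4, 6↦5]  zeros at y ∈ {3, 4}
  x = 2: [0↦0, 1↦1, 2↦6, 3↦1, 4↦0, 5↦3, 6↦3]  zeros at y ∈ {0, 4}
  x = 3: [0↦1, 1↦1, 2↦5, 3↦6, 4↦4, 5↦6, 6↦5]  zeros at y ∈ ∅
  x = 4: [0↦6, 1↦5, 2↦1, 3↦1, 4↦5, 5↦6, 6↦4]  zeros at y ∈ ∅
  x = 5: [0↦1, 1↦6, 2↦1, 3↦0, 4↦3, 5↦3, 6↦0]  zeros at y ∈ {3, 6}
  x = 6: [0↦0, 1↦4, 2↦5, 3↦3, 4↦5, 5↦4, 6↦0]  zeros at y ∈ {0, 6}
Collecting zeros: affine points = {(1, 3), (1, 4), (2, 0), (2, 4), (5, 3), (5, 6), (6, 0), (6, 6)}.
Total count |C(F_7)_aff| = 8.


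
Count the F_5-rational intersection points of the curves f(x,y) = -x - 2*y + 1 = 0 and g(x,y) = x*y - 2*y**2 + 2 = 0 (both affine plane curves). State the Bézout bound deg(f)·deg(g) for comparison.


Common zeros: ∅; count = 0; Bézout bound = 2.

deg(f) = 1, deg(g) = 2, so Bézout bound = 2.
Scan x ∈ F_5. For each x, list the y ∈ F_5 with f(x, y) ≡ 0 and those with g(x, y) ≡ 0 (mod 5); the common zeros in that column are the intersection.
  x = 0: f ≡ 0 at y ∈ {3}; g ≡ 0 at y ∈ {1, 4}; common: ∅.
  x = 1: f ≡ 0 at y ∈ {0}; g ≡ 0 at y ∈ ∅; common: ∅.
  x = 2: f ≡ 0 at y ∈ {2}; g ≡ 0 at y ∈ {3}; common: ∅.
  x = 3: f ≡ 0 at y ∈ {4}; g ≡ 0 at y ∈ {2}; common: ∅.
  x = 4: f ≡ 0 at y ∈ {1}; g ≡ 0 at y ∈ ∅; common: ∅.
Collecting: common zeros = ∅, so the count is 0.
Comparison with the Bézout bound: 0 ≤ 2 = deg(f)·deg(g), as expected for curves with no common component (the affine F_5-count falls short of the bound because intersections may lie at infinity, over extension fields, or carry multiplicity).


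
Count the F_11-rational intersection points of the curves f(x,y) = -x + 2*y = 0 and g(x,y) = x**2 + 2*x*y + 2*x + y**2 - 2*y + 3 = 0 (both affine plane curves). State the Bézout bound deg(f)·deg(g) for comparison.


Common zeros: ∅; count = 0; Bézout bound = 2.

deg(f) = 1, deg(g) = 2, so Bézout bound = 2.
Scan x ∈ F_11. For each x, list the y ∈ F_11 with f(x, y) ≡ 0 and those with g(x, y) ≡ 0 (mod 11); the common zeros in that column are the intersection.
  x = 0: f ≡ 0 at y ∈ {0}; g ≡ 0 at y ∈ {4, 9}; common: ∅.
  x = 1: f ≡ 0 at y ∈ {6}; g ≡ 0 at y ∈ {4, 7}; common: ∅.
  x = 2: f ≡ 0 at y ∈ {1}; g ≡ 0 at y ∈ {0, 9}; common: ∅.
  x = 3: f ≡ 0 at y ∈ {7}; g ≡ 0 at y ∈ ∅; common: ∅.
  x = 4: f ≡ 0 at y ∈ {2}; g ≡ 0 at y ∈ {6, 10}; common: ∅.
  x = 5: f ≡ 0 at y ∈ {8}; g ≡ 0 at y ∈ {7}; common: ∅.
  x = 6: f ≡ 0 at y ∈ {3}; g ≡ 0 at y ∈ ∅; common: ∅.
  x = 7: f ≡ 0 at y ∈ {9}; g ≡ 0 at y ∈ {0, 10}; common: ∅.
  x = 8: f ≡ 0 at y ∈ {4}; g ≡ 0 at y ∈ ∅; common: ∅.
  x = 9: f ≡ 0 at y ∈ {10}; g ≡ 0 at y ∈ ∅; common: ∅.
  x = 10: f ≡ 0 at y ∈ {5}; g ≡ 0 at y ∈ ∅; common: ∅.
Collecting: common zeros = ∅, so the count is 0.
Comparison with the Bézout bound: 0 ≤ 2 = deg(f)·deg(g), as expected for curves with no common component (the affine F_11-count falls short of the bound because intersections may lie at infinity, over extension fields, or carry multiplicity).


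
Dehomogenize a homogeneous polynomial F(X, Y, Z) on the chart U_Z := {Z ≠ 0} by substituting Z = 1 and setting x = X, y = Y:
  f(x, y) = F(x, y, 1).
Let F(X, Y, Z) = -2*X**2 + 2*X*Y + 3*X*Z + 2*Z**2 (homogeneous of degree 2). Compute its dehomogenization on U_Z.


f(x, y) = -2*x**2 + 2*x*y + 3*x + 2

On U_Z we set Z = 1. Each monomial c·X^i·Y^j·Z^k in F becomes c·x^i·y^j·1^k = c·x^i·y^j.
Substituting Z = 1: F(X, Y, 1) = -2*x**2 + 2*x*y + 3*x + 2.
Note: deg(f) ≤ deg(F) = 2; strict inequality happens when F is divisible by Z (lost terms).


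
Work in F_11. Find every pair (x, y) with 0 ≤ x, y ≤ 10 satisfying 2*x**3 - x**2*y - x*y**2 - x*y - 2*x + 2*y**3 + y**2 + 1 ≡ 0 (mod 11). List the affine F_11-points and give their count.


Affine F_11-points: {(0, 8), (0, 9), (0, 10), (1, 4), (1, 9), (3, 2), (4, 0), (4, 3), (4, 4), (5, 1), (8, 4), (9, 0), (9, 6), (9, 9)}; count = 14.

For each of the 121 pairs (x, y) ∈ F_11², evaluate f(x, y) mod 11. Record the zeros.
  x = 0: [0↦1, 1↦4, 2↦10, 3↦9, 4↦2, 5↦1, 6↦7, 7↦10, 8↦0, 9↦0, 10↦0]  zeros at y ∈ {8, 9, 10}
  x = 1: [0↦1, 1↦1, 2↦2, 3↦5, 4↦0, 5↦10, 6↦3, 7↦2, 8↦8, 9↦0, 10↦1]  zeros at y ∈ {4, 9}
  x = 2: [0↦2, 1↦8, 2↦2, 3↦7, 4↦2, 5↦10, 6↦10, 7↦3, 8↦1, 9↦5, 10↦5]  zeros at y ∈ ∅
  x = 3: [0↦5, 1↦4, 2↦0, 3↦5, 4↦9, 5↦2, 6↦7, 7↦3, 8↦2, 9↦5, 10↦2]  zeros at y ∈ {2}
  x = 4: [0↦0, 1↦1, 2↦8, 3↦0, 4↦0, 5↦9, 6↦6, 7↦3, 8↦1, 9↦1, 10↦4]  zeros at y ∈ {0, 3, 4}
  x = 5: [0↦10, 1↦0, 2↦5, 3↦4, 4↦9, 5↦10, 6↦8, 7↦4, 8↦10, 9↦5, 10↦1]  zeros at y ∈ {1}
  x = 6: [0↦3, 1↦2, 2↦3, 3↦7, 4↦4, 5↦6, 6↦3, 7↦7, 8↦8, 9↦7, 10↦5]  zeros at y ∈ ∅
  x = 7: [0↦2, 1↦8, 2↦3, 3↦10, 4↦8, 5↦9, 6↦3, 7↦2, 8↦7, 9↦8, 10↦6]  zeros at y ∈ ∅
  x = 8: [0↦8, 1↦8, 2↦6, 3↦3, 4↦0, 5↦9, 6↦9, 7↦1, 8↦8, 9↦9, 10↦5]  zeros at y ∈ {4}
  x = 9: [0↦0, 1↦3, 2↦2, 3↦9, 4↦3, 5↦7, 6↦0, 7↦5, 8↦1, 9↦0, 10↦3]  zeros at y ∈ {0, 6, 9}
  x = 10: [0↦1, 1↦5, 2↦3, 3↦7, 4↦7, 5↦4, 6↦10, 7↦4, 8↦9, 9↦4, 10↦1]  zeros at y ∈ ∅
Collecting zeros: affine points = {(0, 8), (0, 9), (0, 10), (1, 4), (1, 9), (3, 2), (4, 0), (4, 3), (4, 4), (5, 1), (8, 4), (9, 0), (9, 6), (9, 9)}.
Total count |C(F_11)_aff| = 14.


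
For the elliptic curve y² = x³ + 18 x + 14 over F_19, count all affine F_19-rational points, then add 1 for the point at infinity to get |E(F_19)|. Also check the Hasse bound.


Affine points = {(2, 1), (2, 18), (3, 0), (4, 6), (4, 13), (5, 1), (5, 18), (8, 9), (8, 10), (10, 4), (10, 15), (11, 2), (11, 17), (12, 1), (12, 18), (15, 7), (15, 12), (16, 3), (16, 16)}; affine count = 19; |E(F_19)| = 20.

Discriminant check: Δ ∝ 4a³ + 27b² = 4·18³ + 27·14² = 4·5832 + 27·196 ≡ 6 (mod 19). Nonzero ⇒ E is nonsingular.
For each x ∈ F_19, compute rhs = x³ + 18·x + 14 mod 19, then count y ∈ F_19 with y² ≡ rhs.
  x = 0: rhs = 14, matching y values: none (0 points).
  x = 1: rhs = 14, matching y values: none (0 points).
  x = 2: rhs = 1, matching y values: 1, 18 (2 points).
  x = 3: rhs = 0, matching y values: 0 (1 points).
  x = 4: rhs = 17, matching y values: 6, 13 (2 points).
  x = 5: rhs = 1, matching y values: 1, 18 (2 points).
  x = 6: rhs = 15, matching y values: none (0 points).
  x = 7: rhs = 8, matching y values: none (0 points).
  x = 8: rhs = 5, matching y values: 9, 10 (2 points).
  x = 9: rhs = 12, matching y values: none (0 points).
  x = 10: rhs = 16, matching y values: 4, 15 (2 points).
  x = 11: rhs = 4, matching y values: 2, 17 (2 points).
  x = 12: rhs = 1, matching y values: 1, 18 (2 points).
  x = 13: rhs = 13, matching y values: none (0 points).
  x = 14: rhs = 8, matching y values: none (0 points).
  x = 15: rhs = 11, matching y values: 7, 12 (2 points).
  x = 16: rhs = 9, matching y values: 3, 16 (2 points).
  x = 17: rhs = 8, matching y values: none (0 points).
  x = 18: rhs = 14, matching y values: none (0 points).
Total affine count: 19.
Full point count |E(F_19)| = 19 + 1 = 20.
Hasse bound: |20 − (19+1)| = |0| = 0 ≤ 2√19 ≈ 8.7178 ✓.


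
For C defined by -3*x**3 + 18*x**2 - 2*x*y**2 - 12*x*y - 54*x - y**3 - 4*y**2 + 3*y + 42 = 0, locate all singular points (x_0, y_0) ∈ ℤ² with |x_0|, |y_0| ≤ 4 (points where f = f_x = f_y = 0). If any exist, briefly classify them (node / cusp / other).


Singular points: {(2, -3)}; classification: cusp.

Compute partial derivatives:
  f_x = -9*x**2 + 36*x - 2*y**2 - 12*y - 54.
  f_y = -4*x*y - 12*x - 3*y**2 - 8*y + 3.
Scan x_0 ∈ {−4, ..., 4}. For each x_0, f_y(x_0, y) is a polynomial in y; find its integer roots y ∈ {−4, ..., 4}, then test f_x and f at those candidates.
  x = -4: f_y(-4, y) = -3*y**2 + 8*y + 51; vanishes at y ∈ {-3}. (-4, -3): f_x = -324 ≠ 0.
  x = -3: f_y(-3, y) = -3*y**2 + 4*y + 39; vanishes at y ∈ {-3}. (-3, -3): f_x = -225 ≠ 0.
  x = -2: f_y(-2, y) = 27 - 3*y**2; vanishes at y ∈ {-3, 3}. (-2, -3): f_x = -144 ≠ 0; (-2, 3): f_x = -216 ≠ 0.
  x = -1: f_y(-1, y) = -3*y**2 - 4*y + 15; vanishes at y ∈ {-3}. (-1, -3): f_x = -81 ≠ 0.
  x = 0: f_y(0, y) = -3*y**2 - 8*y + 3; vanishes at y ∈ {-3}. (0, -3): f_x = -36 ≠ 0.
  x = 1: f_y(1, y) = -3*y**2 - 12*y - 9; vanishes at y ∈ {-3, -1}. (1, -3): f_x = -9 ≠ 0; (1, -1): f_x = -17 ≠ 0.
  x = 2: f_y(2, y) = -3*y**2 - 16*y - 21; vanishes at y ∈ {-3}. (2, -3): f_x = 0, f = 0 — SINGULAR.
  x = 3: f_y(3, y) = -3*y**2 - 20*y - 33; vanishes at y ∈ {-3}. (3, -3): f_x = -9 ≠ 0.
  x = 4: f_y(4, y) = -3*y**2 - 24*y - 45; vanishes at y ∈ {-3}. (4, -3): f_x = -36 ≠ 0.
Only singular point on the grid: (2, -3).
Classify: substitute x = 2 + u, y = -3 + v and expand: f = -3*u**3 - 2*u*v**2 - v**3 + v**2.
No constant or linear terms (consistent with a singular point). Quadratic part: v**2. Cubic part: -3*u**3 - 2*u*v**2 - v**3.
The quadratic part v**2 is a perfect square, so there is a single (double) tangent line v = 0, i.e. y = -3. Restricting the cubic part to that line (v = 0) leaves -3*u**3 ≠ 0, so f is not divisible by v and the branch is v² ≈ 3*u**3 to lowest order — this is a cusp.
Classification: cusp.


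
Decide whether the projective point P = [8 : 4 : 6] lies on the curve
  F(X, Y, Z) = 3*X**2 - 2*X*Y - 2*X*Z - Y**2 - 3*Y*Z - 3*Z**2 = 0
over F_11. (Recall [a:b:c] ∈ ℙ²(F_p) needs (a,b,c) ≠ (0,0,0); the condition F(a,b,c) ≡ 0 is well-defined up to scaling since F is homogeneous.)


F(8,4,6) ≡ 1 (mod 11); P is NOT on the curve.

Evaluate F(8, 4, 6) term-by-term (mod 11).
  3*X**2 ↦ 3·64·1·1 = 192
  -2*X*Y ↦ -2·8·4·1 = -64
  -2*X*Z ↦ -2·8·1·6 = -96
  -Y**2 ↦ -1·1·16·1 = -16
  -3*Y*Z ↦ -3·1·4·6 = -72
  -3*Z**2 ↦ -3·1·1·36 = -108
Sum: F(8, 4, 6) = (192) + (-64) + (-96) + (-16) + (-72) + (-108) = -164.
Reducing mod 11: -164 ≡ 1 (mod 11).
Since F(a, b, c) ≡ 1 ≠ 0 (mod 11), P does NOT lie on the curve.


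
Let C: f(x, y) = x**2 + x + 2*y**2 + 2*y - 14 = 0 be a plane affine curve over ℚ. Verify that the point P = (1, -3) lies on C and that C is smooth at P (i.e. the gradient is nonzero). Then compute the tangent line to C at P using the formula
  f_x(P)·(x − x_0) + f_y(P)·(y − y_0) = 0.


Tangent line at P: 3*x - 10*y - 33 = 0.

Step 1: f(1, -3) = 0, so P lies on C.
Step 2: partial derivatives
  f_x(x, y) = 2*x + 1, f_y(x, y) = 4*y + 2.
  f_x(P) = 3, f_y(P) = -10 (gradient nonzero, so P is smooth).
Step 3: tangent line at P: 3·(x − 1) + -10·(y − -3) = 0.
Expanding: 3*x - 10*y - 33 = 0.


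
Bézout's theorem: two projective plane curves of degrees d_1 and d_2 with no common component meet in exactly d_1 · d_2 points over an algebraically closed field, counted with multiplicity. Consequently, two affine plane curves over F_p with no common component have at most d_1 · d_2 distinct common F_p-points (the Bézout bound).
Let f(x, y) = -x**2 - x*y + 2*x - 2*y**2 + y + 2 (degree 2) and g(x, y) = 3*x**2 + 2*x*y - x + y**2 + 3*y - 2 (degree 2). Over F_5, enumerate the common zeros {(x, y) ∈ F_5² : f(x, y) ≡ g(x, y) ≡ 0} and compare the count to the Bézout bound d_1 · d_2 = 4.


Common zeros: ∅; count = 0; Bézout bound = 4.

deg(f) = 2, deg(g) = 2, so Bézout bound = 4.
Scan x ∈ F_5. For each x, list the y ∈ F_5 with f(x, y) ≡ 0 and those with g(x, y) ≡ 0 (mod 5); the common zeros in that column are the intersection.
  x = 0: f ≡ 0 at y ∈ ∅; g ≡ 0 at y ∈ ∅; common: ∅.
  x = 1: f ≡ 0 at y ∈ {2, 3}; g ≡ 0 at y ∈ {0}; common: ∅.
  x = 2: f ≡ 0 at y ∈ ∅; g ≡ 0 at y ∈ ∅; common: ∅.
  x = 3: f ≡ 0 at y ∈ {1, 3}; g ≡ 0 at y ∈ ∅; common: ∅.
  x = 4: f ≡ 0 at y ∈ {2, 4}; g ≡ 0 at y ∈ ∅; common: ∅.
Collecting: common zeros = ∅, so the count is 0.
Comparison with the Bézout bound: 0 ≤ 4 = deg(f)·deg(g), as expected for curves with no common component (the affine F_5-count falls short of the bound because intersections may lie at infinity, over extension fields, or carry multiplicity).


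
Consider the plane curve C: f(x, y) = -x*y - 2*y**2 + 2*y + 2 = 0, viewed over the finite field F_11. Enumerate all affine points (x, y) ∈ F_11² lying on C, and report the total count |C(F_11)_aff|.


Affine F_11-points: {(0, 4), (0, 8), (2, 1), (2, 10), (4, 3), (4, 7), (5, 6), (5, 9), (10, 2), (10, 5)}; count = 10.

For each of the 121 pairs (x, y) ∈ F_11², evaluate f(x, y) mod 11. Record the zeros.
  x = 0: [0↦2, 1↦2, 2↦9, 3↦1, 4↦0, 5↦6, 6↦8, 7↦6, 8↦0, 9↦1, 10↦9]  zeros at y ∈ {4, 8}
  x = 1: [0↦2, 1↦1, 2↦7, 3↦9, 4↦7, 5↦1, 6↦2, 7↦10, 8↦3, 9↦3, 10↦10]  zeros at y ∈ ∅
  x = 2: [0↦2, 1↦0, 2↦5, 3↦6, 4↦3, 5↦7, 6↦7, 7↦3, 8↦6, 9↦5, 10↦0]  zeros at y ∈ {1, 10}
  x = 3: [0↦2, 1↦10, 2↦3, 3↦3, 4↦10, 5↦2, 6↦1, 7↦7, 8↦9, 9↦7, 10↦1]  zeros at y ∈ ∅
  x = 4: [0↦2, 1↦9, 2↦1, 3↦0, 4↦6, 5↦8, 6↦6, 7↦0, 8↦1, 9↦9, 10↦2]  zeros at y ∈ {3, 7}
  x = 5: [0↦2, 1↦8, 2↦10, 3↦8, 4↦2, 5↦3, 6↦0, 7↦4, 8↦4, 9↦0, 10↦3]  zeros at y ∈ {6, 9}
  x = 6: [0↦2, 1↦7, 2↦8, 3↦5, 4↦9, 5↦9, 6↦5, 7↦8, 8↦7, 9↦2, 10↦4]  zeros at y ∈ ∅
  x = 7: [0↦2, 1↦6, 2↦6, 3↦2, 4↦5, 5↦4, 6↦10, 7↦1, 8↦10, 9↦4, 10↦5]  zeros at y ∈ ∅
  x = 8: [0↦2, 1↦5, 2↦4, 3↦10, 4↦1, 5↦10, 6↦4, 7↦5, 8↦2, 9↦6, 10↦6]  zeros at y ∈ ∅
  x = 9: [0↦2, 1↦4, 2↦2, 3↦7, 4↦8, 5↦5, 6↦9, 7↦9, 8↦5, 9↦8, 10↦7]  zeros at y ∈ ∅
  x = 10: [0↦2, 1↦3, 2↦0, 3↦4, 4↦4, 5↦0, 6↦3, 7↦2, 8↦8, 9↦10, 10↦8]  zeros at y ∈ {2, 5}
Collecting zeros: affine points = {(0, 4), (0, 8), (2, 1), (2, 10), (4, 3), (4, 7), (5, 6), (5, 9), (10, 2), (10, 5)}.
Total count |C(F_11)_aff| = 10.


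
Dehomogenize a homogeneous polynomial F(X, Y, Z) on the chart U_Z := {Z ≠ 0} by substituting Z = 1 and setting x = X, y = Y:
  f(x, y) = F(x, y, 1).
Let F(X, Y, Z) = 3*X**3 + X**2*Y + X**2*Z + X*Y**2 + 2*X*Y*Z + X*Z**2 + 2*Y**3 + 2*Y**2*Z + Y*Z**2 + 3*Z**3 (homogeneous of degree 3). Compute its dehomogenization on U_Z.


f(x, y) = 3*x**3 + x**2*y + x**2 + x*y**2 + 2*x*y + x + 2*y**3 + 2*y**2 + y + 3

On U_Z we set Z = 1. Each monomial c·X^i·Y^j·Z^k in F becomes c·x^i·y^j·1^k = c·x^i·y^j.
Substituting Z = 1: F(X, Y, 1) = 3*x**3 + x**2*y + x**2 + x*y**2 + 2*x*y + x + 2*y**3 + 2*y**2 + y + 3.
Note: deg(f) ≤ deg(F) = 3; strict inequality happens when F is divisible by Z (lost terms).


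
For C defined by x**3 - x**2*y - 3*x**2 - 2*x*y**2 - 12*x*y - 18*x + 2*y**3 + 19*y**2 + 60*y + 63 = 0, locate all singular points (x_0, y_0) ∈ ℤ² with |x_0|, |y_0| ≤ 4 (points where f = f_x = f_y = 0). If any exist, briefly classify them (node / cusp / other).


Singular points: {(0, -3)}; classification: cusp.

Compute partial derivatives:
  f_x = 3*x**2 - 2*x*y - 6*x - 2*y**2 - 12*y - 18.
  f_y = -x**2 - 4*x*y - 12*x + 6*y**2 + 38*y + 60.
Scan x_0 ∈ {−4, ..., 4}. For each x_0, f_y(x_0, y) is a polynomial in y; find its integer roots y ∈ {−4, ..., 4}, then test f_x and f at those candidates.
  x = -4: f_y(-4, y) = 6*y**2 + 54*y + 92; no integer root y with |y| ≤ 4.
  x = -3: f_y(-3, y) = 6*y**2 + 50*y + 87; no integer root y with |y| ≤ 4.
  x = -2: f_y(-2, y) = 6*y**2 + 46*y + 80; no integer root y with |y| ≤ 4.
  x = -1: f_y(-1, y) = 6*y**2 + 42*y + 71; no integer root y with |y| ≤ 4.
  x = 0: f_y(0, y) = 6*y**2 + 38*y + 60; vanishes at y ∈ {-3}. (0, -3): f_x = 0, f = 0 — SINGULAR.
  x = 1: f_y(1, y) = 6*y**2 + 34*y + 47; no integer root y with |y| ≤ 4.
  x = 2: f_y(2, y) = 6*y**2 + 30*y + 32; no integer root y with |y| ≤ 4.
  x = 3: f_y(3, y) = 6*y**2 + 26*y + 15; no integer root y with |y| ≤ 4.
  x = 4: f_y(4, y) = 6*y**2 + 22*y - 4; no integer root y with |y| ≤ 4.
Only singular point on the grid: (0, -3).
Classify: substitute x = 0 + u, y = -3 + v and expand: f = u**3 - u**2*v - 2*u*v**2 + 2*v**3 + v**2.
No constant or linear terms (consistent with a singular point). Quadratic part: v**2. Cubic part: u**3 - u**2*v - 2*u*v**2 + 2*v**3.
The quadratic part v**2 is a perfect square, so there is a single (double) tangent line v = 0, i.e. y = -3. Restricting the cubic part to that line (v = 0) leaves u**3 ≠ 0, so f is not divisible by v and the branch is v² ≈ -u**3 to lowest order — this is a cusp.
Classification: cusp.


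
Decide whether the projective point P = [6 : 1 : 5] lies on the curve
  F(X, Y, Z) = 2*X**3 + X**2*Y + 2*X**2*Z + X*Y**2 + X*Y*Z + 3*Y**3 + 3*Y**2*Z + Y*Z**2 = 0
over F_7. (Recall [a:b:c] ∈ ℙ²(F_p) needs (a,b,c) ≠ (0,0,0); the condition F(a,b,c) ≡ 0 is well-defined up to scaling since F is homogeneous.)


F(6,1,5) ≡ 4 (mod 7); P is NOT on the curve.

Evaluate F(6, 1, 5) term-by-term (mod 7).
  2*X**3 ↦ 2·216·1·1 = 432
  X**2*Y ↦ 1·36·1·1 = 36
  2*X**2*Z ↦ 2·36·1·5 = 360
  X*Y**2 ↦ 1·6·1·1 = 6
  X*Y*Z ↦ 1·6·1·5 = 30
  3*Y**3 ↦ 3·1·1·1 = 3
  3*Y**2*Z ↦ 3·1·1·5 = 15
  Y*Z**2 ↦ 1·1·1·25 = 25
Sum: F(6, 1, 5) = (432) + (36) + (360) + (6) + (30) + (3) + (15) + (25) = 907.
Reducing mod 7: 907 ≡ 4 (mod 7).
Since F(a, b, c) ≡ 4 ≠ 0 (mod 7), P does NOT lie on the curve.


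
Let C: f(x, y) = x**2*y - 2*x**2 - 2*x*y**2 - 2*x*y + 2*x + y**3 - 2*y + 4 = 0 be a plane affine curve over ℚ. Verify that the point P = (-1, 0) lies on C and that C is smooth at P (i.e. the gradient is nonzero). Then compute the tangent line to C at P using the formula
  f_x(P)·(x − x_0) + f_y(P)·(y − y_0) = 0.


Tangent line at P: 6*x + y + 6 = 0.

Step 1: f(-1, 0) = 0, so P lies on C.
Step 2: partial derivatives
  f_x(x, y) = 2*x*y - 4*x - 2*y**2 - 2*y + 2, f_y(x, y) = x**2 - 4*x*y - 2*x + 3*y**2 - 2.
  f_x(P) = 6, f_y(P) = 1 (gradient nonzero, so P is smooth).
Step 3: tangent line at P: 6·(x − -1) + 1·(y − 0) = 0.
Expanding: 6*x + y + 6 = 0.


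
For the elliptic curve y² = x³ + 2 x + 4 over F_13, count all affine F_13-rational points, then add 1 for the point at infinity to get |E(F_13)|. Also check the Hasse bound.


Affine points = {(0, 2), (0, 11), (2, 4), (2, 9), (5, 3), (5, 10), (7, 6), (7, 7), (8, 5), (8, 8), (9, 6), (9, 7), (10, 6), (10, 7), (12, 1), (12, 12)}; affine count = 16; |E(F_13)| = 17.

Discriminant check: Δ ∝ 4a³ + 27b² = 4·2³ + 27·4² = 4·8 + 27·16 ≡ 9 (mod 13). Nonzero ⇒ E is nonsingular.
For each x ∈ F_13, compute rhs = x³ + 2·x + 4 mod 13, then count y ∈ F_13 with y² ≡ rhs.
  x = 0: rhs = 4, matching y values: 2, 11 (2 points).
  x = 1: rhs = 7, matching y values: none (0 points).
  x = 2: rhs = 3, matching y values: 4, 9 (2 points).
  x = 3: rhs = 11, matching y values: none (0 points).
  x = 4: rhs = 11, matching y values: none (0 points).
  x = 5: rhs = 9, matching y values: 3, 10 (2 points).
  x = 6: rhs = 11, matching y values: none (0 points).
  x = 7: rhs = 10, matching y values: 6, 7 (2 points).
  x = 8: rhs = 12, matching y values: 5, 8 (2 points).
  x = 9: rhs = 10, matching y values: 6, 7 (2 points).
  x = 10: rhs = 10, matching y values: 6, 7 (2 points).
  x = 11: rhs = 5, matching y values: none (0 points).
  x = 12: rhs = 1, matching y values: 1, 12 (2 points).
Total affine count: 16.
Full point count |E(F_13)| = 16 + 1 = 17.
Hasse bound: |17 − (13+1)| = |3| = 3 ≤ 2√13 ≈ 7.2111 ✓.
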